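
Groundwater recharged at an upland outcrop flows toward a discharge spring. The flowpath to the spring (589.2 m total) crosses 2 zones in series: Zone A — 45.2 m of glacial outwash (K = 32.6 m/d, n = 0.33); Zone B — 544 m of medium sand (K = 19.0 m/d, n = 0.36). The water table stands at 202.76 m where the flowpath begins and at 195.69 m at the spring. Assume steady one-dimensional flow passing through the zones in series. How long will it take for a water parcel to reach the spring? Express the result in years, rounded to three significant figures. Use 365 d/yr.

2.45 years

Total head drop ΔH = 202.76 − 195.69 = 7.07 m
Steady 1-D flow in series ⇒ the Darcy flux q is identical in every zone and the zone head losses add (resistances L/K in series).
Σ(L/K) = 45.2/32.6 + 544/19.0 = 1.387 + 28.63 = 30.02 d
q = ΔH / Σ(L/K) = 7.07 / 30.02 = 0.2355 m/d (same in every zone)
Zone A: v = q/n = 0.2355/0.33 = 0.7137 m/d → t_A = 45.2/0.7137 = 63.33 d
Zone B: v = q/n = 0.2355/0.36 = 0.6542 m/d → t_B = 544/0.6542 = 831.5 d
Total t = 63.33 + 831.5 = 894.8 d
   = 894.8 / 365 = 2.45 yr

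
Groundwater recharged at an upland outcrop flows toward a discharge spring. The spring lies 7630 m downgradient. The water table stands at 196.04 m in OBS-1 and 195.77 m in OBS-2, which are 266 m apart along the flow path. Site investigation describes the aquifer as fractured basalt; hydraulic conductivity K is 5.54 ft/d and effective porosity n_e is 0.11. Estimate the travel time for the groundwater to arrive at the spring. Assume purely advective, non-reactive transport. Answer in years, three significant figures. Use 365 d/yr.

1340 years

Hydraulic gradient i = (196.04 − 195.77) / 266 = 0.27 / 266 = 0.001015
K = 5.54 ft/d × 0.3048 = 1.689 m/d
q = Ki = 1.689 × 0.001015 = 0.001714 m/d
Average linear velocity = 0.001714 / 0.11 = 0.01558 m/d
t = L / v = 7630 / 0.01558 = 489700 d
   = 489700 / 365 = 1340 yr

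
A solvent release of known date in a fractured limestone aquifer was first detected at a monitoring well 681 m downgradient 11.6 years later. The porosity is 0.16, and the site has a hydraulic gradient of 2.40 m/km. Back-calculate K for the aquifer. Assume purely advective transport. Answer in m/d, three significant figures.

t = 11.6 years = 4234 d
v = L / t = 681 / 4234 = 0.1608 m/d
K = v · n / i = 0.1608 × 0.16 / 0.0024 = 10.7 m/d

10.7 m/d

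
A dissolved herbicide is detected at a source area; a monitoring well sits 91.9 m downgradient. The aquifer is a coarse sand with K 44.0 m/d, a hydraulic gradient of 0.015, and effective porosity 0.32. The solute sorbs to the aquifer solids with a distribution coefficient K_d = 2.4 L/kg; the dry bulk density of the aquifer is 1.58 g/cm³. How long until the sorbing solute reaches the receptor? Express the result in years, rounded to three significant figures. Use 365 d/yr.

1.57 years

q = Ki = 44.0 × 0.015 = 0.6600 m/d
Seepage velocity v = q / n = 0.6600 / 0.32 = 2.062 m/d
Retardation R = 1 + ρ_b·K_d/n = 1 + 1.58×2.4/0.32 = 12.85
Contaminant velocity v_c = v/R = 2.062/12.85 = 0.1605 m/d
t = L/v_c = 91.9/0.1605 = 572.6 d
   = 572.6/365 = 1.57 yr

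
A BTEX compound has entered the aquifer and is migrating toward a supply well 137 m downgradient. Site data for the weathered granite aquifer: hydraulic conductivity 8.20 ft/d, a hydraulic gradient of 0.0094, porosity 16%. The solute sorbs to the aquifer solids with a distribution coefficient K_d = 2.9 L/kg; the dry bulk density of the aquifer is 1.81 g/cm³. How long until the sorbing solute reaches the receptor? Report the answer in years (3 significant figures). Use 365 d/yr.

K = 8.20 ft/d × 0.3048 = 2.499 m/d
q = Ki = 2.499 × 0.0094 = 0.02349 m/d
v = Ki/n = 2.499·0.0094/0.16 = 0.1468 m/d
Retardation R = 1 + ρ_b·K_d/n = 1 + 1.81×2.9/0.16 = 33.81
Contaminant velocity v_c = v/R = 0.1468/33.81 = 0.004343 m/d
t = L/v_c = 137/0.004343 = 31540 d
   = 31540/365 = 86.4 yr

86.4 years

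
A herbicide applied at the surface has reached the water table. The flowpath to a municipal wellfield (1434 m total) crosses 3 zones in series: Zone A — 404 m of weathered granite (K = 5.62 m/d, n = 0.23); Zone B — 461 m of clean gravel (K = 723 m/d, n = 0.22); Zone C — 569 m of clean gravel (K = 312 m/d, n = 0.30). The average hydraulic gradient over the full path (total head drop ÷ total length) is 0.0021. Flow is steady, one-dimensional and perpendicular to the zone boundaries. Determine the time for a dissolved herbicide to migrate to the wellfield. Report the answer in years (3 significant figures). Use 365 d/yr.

24.7 years

Continuity: the same q passes through each zone, so ΔH = q·Σ(L_j/K_j) — the zones act as resistances in series.
Σ(L/K) = 404/5.62 + 461/723 + 569/312 = 71.89 + 0.6376 + 1.824 = 74.35 d
K_eq = L_total / Σ(L/K) = 1434 / 74.35 = 19.29 m/d
q = K_eq · i = 19.29 × 0.0021 = 0.04050 m/d (same in every zone)
Zone A: v = q/n = 0.04050/0.23 = 0.1761 m/d → t_A = 404/0.1761 = 2294 d
Zone B: v = q/n = 0.04050/0.22 = 0.1841 m/d → t_B = 461/0.1841 = 2504 d
Zone C: v = q/n = 0.04050/0.30 = 0.1350 m/d → t_C = 569/0.1350 = 4214 d
Total t = 2294 + 2504 + 4214 = 9012 d
   = 9012 / 365 = 24.7 yr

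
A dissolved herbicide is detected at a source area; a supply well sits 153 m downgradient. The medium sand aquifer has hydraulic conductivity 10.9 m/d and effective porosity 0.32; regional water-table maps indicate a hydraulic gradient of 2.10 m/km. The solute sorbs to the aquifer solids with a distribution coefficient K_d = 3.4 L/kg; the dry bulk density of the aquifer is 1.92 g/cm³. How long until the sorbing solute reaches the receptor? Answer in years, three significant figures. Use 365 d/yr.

Specific discharge q = 10.9 × 0.0021 = 0.02289 m/d
v = Ki/n = 10.9·0.0021/0.32 = 0.07153 m/d
Retardation R = 1 + ρ_b·K_d/n = 1 + 1.92×3.4/0.32 = 21.40
Contaminant velocity v_c = v/R = 0.07153/21.40 = 0.003343 m/d
t = L/v_c = 153/0.003343 = 45770 d
   = 45770/365 = 125 yr

125 years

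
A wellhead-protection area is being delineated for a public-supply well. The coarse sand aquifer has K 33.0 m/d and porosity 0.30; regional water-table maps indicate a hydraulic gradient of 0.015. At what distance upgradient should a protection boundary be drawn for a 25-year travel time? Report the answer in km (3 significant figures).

Specific discharge q = 33.0 × 0.015 = 0.4950 m/d
Average linear velocity = 0.4950 / 0.30 = 1.650 m/d
T = 25 yr × 365 = 9125 d
L = v × T = 1.650 × 9125 = 15060 m
   = 15.1 km

15.1 km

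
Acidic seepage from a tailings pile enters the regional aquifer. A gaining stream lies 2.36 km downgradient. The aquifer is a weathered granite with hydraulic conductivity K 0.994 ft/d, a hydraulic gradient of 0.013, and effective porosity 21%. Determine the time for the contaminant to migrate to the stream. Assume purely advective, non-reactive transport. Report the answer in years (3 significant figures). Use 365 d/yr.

345 years

K = 0.994 ft/d × 0.3048 = 0.3030 m/d
Specific discharge q = 0.3030 × 0.013 = 0.003939 m/d
Seepage velocity v = q / n = 0.003939 / 0.21 = 0.01876 m/d
L = 2.36 km = 2360 m
t = L / v = 2360 / 0.01876 = 125800 d
   = 125800 / 365 = 345 yr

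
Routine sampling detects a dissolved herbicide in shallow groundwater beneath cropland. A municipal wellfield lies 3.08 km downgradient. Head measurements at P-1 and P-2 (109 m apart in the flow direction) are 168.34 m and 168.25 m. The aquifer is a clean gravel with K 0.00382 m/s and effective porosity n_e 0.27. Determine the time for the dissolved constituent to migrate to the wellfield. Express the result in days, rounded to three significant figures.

3050 days

Hydraulic gradient i = (168.34 − 168.25) / 109 = 0.09 / 109 = 8.257e-4
K = 0.00382 m/s × 86400 s/d = 330.0 m/d
Specific discharge q = 330.0 × 8.257e-4 = 0.2725 m/d
Seepage velocity v = q / n = 0.2725 / 0.27 = 1.009 m/d
L = 3.08 km = 3080 m
t = L / v = 3080 / 1.009 = 3052 d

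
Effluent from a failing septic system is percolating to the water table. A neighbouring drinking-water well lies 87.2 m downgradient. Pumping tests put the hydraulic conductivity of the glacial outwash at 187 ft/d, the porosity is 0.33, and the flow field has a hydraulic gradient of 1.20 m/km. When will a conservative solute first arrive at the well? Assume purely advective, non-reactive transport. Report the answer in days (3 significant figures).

K = 187 ft/d × 0.3048 = 57.00 m/d
Darcy flux q = K·i = 57.00 × 0.0012 = 0.06840 m/d
Seepage velocity v = q / n = 0.06840 / 0.33 = 0.2073 m/d
t = L / v = 87.2 / 0.2073 = 420.7 d

421 days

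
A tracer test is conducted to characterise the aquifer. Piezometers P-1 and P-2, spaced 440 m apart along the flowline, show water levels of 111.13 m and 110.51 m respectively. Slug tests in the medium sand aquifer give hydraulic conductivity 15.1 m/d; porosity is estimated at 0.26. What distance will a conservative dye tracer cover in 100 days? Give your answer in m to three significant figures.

Hydraulic gradient i = (111.13 − 110.51) / 440 = 0.62 / 440 = 0.001409
q = Ki = 15.1 × 0.001409 = 0.02128 m/d
Average linear velocity = 0.02128 / 0.26 = 0.08184 m/d
L = v × T = 0.08184 × 100 = 8.184 m

8.18 m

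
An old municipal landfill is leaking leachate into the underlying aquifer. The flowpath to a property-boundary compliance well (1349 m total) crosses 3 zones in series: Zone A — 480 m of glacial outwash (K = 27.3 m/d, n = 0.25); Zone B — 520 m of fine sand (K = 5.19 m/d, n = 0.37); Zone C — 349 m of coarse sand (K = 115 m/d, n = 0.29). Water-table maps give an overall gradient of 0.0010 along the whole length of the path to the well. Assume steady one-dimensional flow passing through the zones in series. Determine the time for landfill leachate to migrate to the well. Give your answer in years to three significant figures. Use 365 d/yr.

101 years

For zones in series the flux q is common to all zones; the equivalent conductivity is the harmonic (thickness-weighted) mean, K_eq = L_total / Σ(L_j/K_j).
Σ(L/K) = 480/27.3 + 520/5.19 + 349/115 = 17.58 + 100.2 + 3.035 = 120.8 d
K_eq = L_total / Σ(L/K) = 1349 / 120.8 = 11.17 m/d
q = K_eq · i = 11.17 × 0.0010 = 0.01117 m/d (same in every zone)
Zone A: v = q/n = 0.01117/0.25 = 0.04467 m/d → t_A = 480/0.04467 = 10750 d
Zone B: v = q/n = 0.01117/0.37 = 0.03018 m/d → t_B = 520/0.03018 = 17230 d
Zone C: v = q/n = 0.01117/0.29 = 0.03850 m/d → t_C = 349/0.03850 = 9064 d
Total t = 10750 + 17230 + 9064 = 37040 d
   = 37040 / 365 = 101 yr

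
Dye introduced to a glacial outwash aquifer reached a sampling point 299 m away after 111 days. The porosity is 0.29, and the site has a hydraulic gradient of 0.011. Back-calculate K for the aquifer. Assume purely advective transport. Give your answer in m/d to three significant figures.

71.0 m/d

v = L / t = 299 / 111 = 2.694 m/d
K = v · n / i = 2.694 × 0.29 / 0.011 = 71.0 m/d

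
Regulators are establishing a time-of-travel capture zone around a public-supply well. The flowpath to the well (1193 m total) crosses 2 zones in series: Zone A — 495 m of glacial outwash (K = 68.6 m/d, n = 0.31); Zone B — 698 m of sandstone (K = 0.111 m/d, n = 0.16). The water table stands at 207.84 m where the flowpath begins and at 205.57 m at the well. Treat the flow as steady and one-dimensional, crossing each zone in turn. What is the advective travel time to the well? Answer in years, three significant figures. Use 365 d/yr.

Total head drop ΔH = 207.84 − 205.57 = 2.27 m
Steady 1-D flow in series ⇒ the Darcy flux q is identical in every zone and the zone head losses add (resistances L/K in series).
Σ(L/K) = 495/68.6 + 698/0.111 = 7.216 + 6288 = 6296 d
q = ΔH / Σ(L/K) = 2.27 / 6296 = 3.606e-4 m/d (same in every zone)
Zone A: v = q/n = 3.606e-4/0.31 = 0.001163 m/d → t_A = 495/0.001163 = 425600 d
Zone B: v = q/n = 3.606e-4/0.16 = 0.002254 m/d → t_B = 698/0.002254 = 309700 d
Total t = 425600 + 309700 = 735300 d
   = 735300 / 365 = 2010 yr

2010 years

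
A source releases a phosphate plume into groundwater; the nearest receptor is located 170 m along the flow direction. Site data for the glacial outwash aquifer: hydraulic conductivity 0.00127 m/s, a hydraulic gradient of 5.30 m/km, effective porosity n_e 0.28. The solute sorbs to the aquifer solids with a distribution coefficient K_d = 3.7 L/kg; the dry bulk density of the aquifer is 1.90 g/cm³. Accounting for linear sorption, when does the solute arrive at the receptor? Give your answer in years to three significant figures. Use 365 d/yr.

5.85 years

K = 0.00127 m/s × 86400 s/d = 109.7 m/d
q = Ki = 109.7 × 0.0053 = 0.5816 m/d
Average linear velocity = 0.5816 / 0.28 = 2.077 m/d
Retardation R = 1 + ρ_b·K_d/n = 1 + 1.90×3.7/0.28 = 26.11
Contaminant velocity v_c = v/R = 2.077/26.11 = 0.07956 m/d
t = L/v_c = 170/0.07956 = 2137 d
   = 2137/365 = 5.85 yr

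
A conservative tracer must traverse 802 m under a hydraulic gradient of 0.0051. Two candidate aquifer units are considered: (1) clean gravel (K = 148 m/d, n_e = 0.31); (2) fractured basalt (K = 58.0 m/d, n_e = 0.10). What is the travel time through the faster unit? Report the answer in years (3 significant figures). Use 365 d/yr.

Unit 1 (clean gravel): v = 148×0.0051/0.31 = 2.435 m/d, t = 802/2.435 = 329.4 d
Unit 2 (fractured basalt): v = 58.0×0.0051/0.10 = 2.958 m/d, t = 802/2.958 = 271.1 d
Faster: 271.1 d / 365 = 0.743 yr

0.743 years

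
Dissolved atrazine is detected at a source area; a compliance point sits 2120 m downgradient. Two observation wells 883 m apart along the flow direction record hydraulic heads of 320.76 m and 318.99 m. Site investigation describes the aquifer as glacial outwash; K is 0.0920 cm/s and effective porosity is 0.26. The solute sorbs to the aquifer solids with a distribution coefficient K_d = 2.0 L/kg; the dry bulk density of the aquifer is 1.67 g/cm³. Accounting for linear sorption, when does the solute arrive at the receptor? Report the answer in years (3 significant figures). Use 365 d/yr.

Hydraulic gradient i = (320.76 − 318.99) / 883 = 1.77 / 883 = 0.002005
K = 0.0920 cm/s × 864 = 79.49 m/d
Specific discharge q = 79.49 × 0.002005 = 0.1593 m/d
v_s = q/n_e = 0.1593/0.26 = 0.6128 m/d
Retardation R = 1 + ρ_b·K_d/n = 1 + 1.67×2.0/0.26 = 13.85
Contaminant velocity v_c = v/R = 0.6128/13.85 = 0.04426 m/d
t = L/v_c = 2120/0.04426 = 47900 d
   = 47900/365 = 131 yr

131 years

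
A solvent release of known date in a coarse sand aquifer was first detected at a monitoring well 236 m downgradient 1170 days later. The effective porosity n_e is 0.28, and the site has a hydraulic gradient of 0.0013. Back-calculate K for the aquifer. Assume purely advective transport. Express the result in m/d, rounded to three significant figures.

v = L / t = 236 / 1170 = 0.2017 m/d
K = v · n / i = 0.2017 × 0.28 / 0.0013 = 43.4 m/d

43.4 m/d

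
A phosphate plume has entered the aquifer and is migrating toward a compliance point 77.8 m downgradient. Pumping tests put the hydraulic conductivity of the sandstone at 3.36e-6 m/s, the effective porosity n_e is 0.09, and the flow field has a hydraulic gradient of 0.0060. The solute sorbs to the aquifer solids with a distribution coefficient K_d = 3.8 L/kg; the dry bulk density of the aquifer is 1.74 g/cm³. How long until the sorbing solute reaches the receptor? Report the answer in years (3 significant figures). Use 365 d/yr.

K = 3.36e-6 m/s × 86400 s/d = 0.2903 m/d
q = Ki = 0.2903 × 0.0060 = 0.001742 m/d
v = Ki/n = 0.2903·0.0060/0.09 = 0.01935 m/d
Retardation R = 1 + ρ_b·K_d/n = 1 + 1.74×3.8/0.09 = 74.47
Contaminant velocity v_c = v/R = 0.01935/74.47 = 2.599e-4 m/d
t = L/v_c = 77.8/2.599e-4 = 299400 d
   = 299400/365 = 820 yr

820 years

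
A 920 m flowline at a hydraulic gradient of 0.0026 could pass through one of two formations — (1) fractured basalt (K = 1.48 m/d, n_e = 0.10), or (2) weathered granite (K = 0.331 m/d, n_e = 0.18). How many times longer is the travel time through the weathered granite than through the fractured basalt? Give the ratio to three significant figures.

8.05

Unit 1 (fractured basalt): v = 1.48×0.0026/0.10 = 0.03848 m/d, t = 920/0.03848 = 23910 d
Unit 2 (weathered granite): v = 0.331×0.0026/0.18 = 0.004781 m/d, t = 920/0.004781 = 192400 d
t(weathered granite) / t(fractured basalt) = 192400/23910 = 8.05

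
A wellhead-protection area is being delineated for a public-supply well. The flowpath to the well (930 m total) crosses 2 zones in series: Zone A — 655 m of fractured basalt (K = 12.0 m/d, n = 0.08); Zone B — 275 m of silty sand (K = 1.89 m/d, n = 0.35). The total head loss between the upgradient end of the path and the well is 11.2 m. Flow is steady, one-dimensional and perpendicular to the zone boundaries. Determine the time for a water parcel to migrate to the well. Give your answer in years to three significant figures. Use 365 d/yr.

Steady 1-D flow in series ⇒ the Darcy flux q is identical in every zone and the zone head losses add (resistances L/K in series).
Σ(L/K) = 655/12.0 + 275/1.89 = 54.58 + 145.5 = 200.1 d
q = ΔH / Σ(L/K) = 11.2 / 200.1 = 0.05598 m/d (same in every zone)
Zone A: v = q/n = 0.05598/0.08 = 0.6997 m/d → t_A = 655/0.6997 = 936.1 d
Zone B: v = q/n = 0.05598/0.35 = 0.1599 m/d → t_B = 275/0.1599 = 1719 d
Total t = 936.1 + 1719 = 2656 d
   = 2656 / 365 = 7.28 yr

7.28 years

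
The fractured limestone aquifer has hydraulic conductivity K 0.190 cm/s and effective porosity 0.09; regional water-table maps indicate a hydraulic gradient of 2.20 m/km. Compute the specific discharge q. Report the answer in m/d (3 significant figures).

0.361 m/d

K = 0.190 cm/s × 864 = 164.2 m/d
Darcy flux q = K·i = 164.2 × 0.0022 = 0.3612 m/d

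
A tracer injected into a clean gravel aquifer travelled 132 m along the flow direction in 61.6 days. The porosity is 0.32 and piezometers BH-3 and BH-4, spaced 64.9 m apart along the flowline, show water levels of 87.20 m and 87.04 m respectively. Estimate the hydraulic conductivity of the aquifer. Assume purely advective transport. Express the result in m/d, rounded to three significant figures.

278 m/d

Hydraulic gradient i = (87.20 − 87.04) / 64.9 = 0.16 / 64.9 = 0.002465
v = L / t = 132 / 61.6 = 2.143 m/d
K = v · n / i = 2.143 × 0.32 / 0.002465 = 278 m/d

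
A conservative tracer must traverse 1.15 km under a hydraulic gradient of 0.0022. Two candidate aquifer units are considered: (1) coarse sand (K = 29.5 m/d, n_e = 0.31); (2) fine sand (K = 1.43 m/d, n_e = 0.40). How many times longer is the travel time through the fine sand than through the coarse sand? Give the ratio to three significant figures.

Unit 1 (coarse sand): v = 29.5×0.0022/0.31 = 0.2094 m/d, t = 1150/0.2094 = 5493 d
Unit 2 (fine sand): v = 1.43×0.0022/0.40 = 0.007865 m/d, t = 1150/0.007865 = 146200 d
t(fine sand) / t(coarse sand) = 146200/5493 = 26.6

26.6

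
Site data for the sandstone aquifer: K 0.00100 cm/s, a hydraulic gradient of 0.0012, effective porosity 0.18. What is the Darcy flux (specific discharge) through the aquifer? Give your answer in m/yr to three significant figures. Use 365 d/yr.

0.378 m/yr

K = 0.00100 cm/s × 864 = 0.8640 m/d
Darcy flux q = K·i = 0.8640 × 0.0012 = 0.001037 m/d
   = 0.001037 × 365 = 0.378 m/yr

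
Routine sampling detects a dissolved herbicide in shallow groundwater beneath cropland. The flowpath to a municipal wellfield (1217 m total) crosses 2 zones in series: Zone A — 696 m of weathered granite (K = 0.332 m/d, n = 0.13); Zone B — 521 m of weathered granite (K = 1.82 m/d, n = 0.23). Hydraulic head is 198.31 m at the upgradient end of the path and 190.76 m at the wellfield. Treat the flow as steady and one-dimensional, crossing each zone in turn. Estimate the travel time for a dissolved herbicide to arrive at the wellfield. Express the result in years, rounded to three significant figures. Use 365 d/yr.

182 years

Total head drop ΔH = 198.31 − 190.76 = 7.55 m
Steady 1-D flow in series ⇒ the Darcy flux q is identical in every zone and the zone head losses add (resistances L/K in series).
Σ(L/K) = 696/0.332 + 521/1.82 = 2096 + 286.3 = 2383 d
q = ΔH / Σ(L/K) = 7.55 / 2383 = 0.003169 m/d (same in every zone)
Zone A: v = q/n = 0.003169/0.13 = 0.02437 m/d → t_A = 696/0.02437 = 28550 d
Zone B: v = q/n = 0.003169/0.23 = 0.01378 m/d → t_B = 521/0.01378 = 37820 d
Total t = 28550 + 37820 = 66370 d
   = 66370 / 365 = 182 yr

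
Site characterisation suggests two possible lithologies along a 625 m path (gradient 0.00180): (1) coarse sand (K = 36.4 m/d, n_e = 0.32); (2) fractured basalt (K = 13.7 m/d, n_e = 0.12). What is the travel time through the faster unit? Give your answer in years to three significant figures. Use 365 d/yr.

8.33 years

Unit 1 (coarse sand): v = 36.4×0.0018/0.32 = 0.2048 m/d, t = 625/0.2048 = 3053 d
Unit 2 (fractured basalt): v = 13.7×0.0018/0.12 = 0.2055 m/d, t = 625/0.2055 = 3041 d
Faster: 3041 d / 365 = 8.33 yr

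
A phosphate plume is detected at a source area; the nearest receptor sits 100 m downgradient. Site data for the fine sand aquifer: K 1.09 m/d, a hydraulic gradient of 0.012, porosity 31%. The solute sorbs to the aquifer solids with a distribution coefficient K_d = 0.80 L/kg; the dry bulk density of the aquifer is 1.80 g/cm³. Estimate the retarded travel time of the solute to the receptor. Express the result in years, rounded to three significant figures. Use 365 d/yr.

Specific discharge q = 1.09 × 0.012 = 0.01308 m/d
v = Ki/n = 1.09·0.012/0.31 = 0.04219 m/d
Retardation R = 1 + ρ_b·K_d/n = 1 + 1.80×0.80/0.31 = 5.645
Contaminant velocity v_c = v/R = 0.04219/5.645 = 0.007474 m/d
t = L/v_c = 100/0.007474 = 13380 d
   = 13380/365 = 36.7 yr

36.7 years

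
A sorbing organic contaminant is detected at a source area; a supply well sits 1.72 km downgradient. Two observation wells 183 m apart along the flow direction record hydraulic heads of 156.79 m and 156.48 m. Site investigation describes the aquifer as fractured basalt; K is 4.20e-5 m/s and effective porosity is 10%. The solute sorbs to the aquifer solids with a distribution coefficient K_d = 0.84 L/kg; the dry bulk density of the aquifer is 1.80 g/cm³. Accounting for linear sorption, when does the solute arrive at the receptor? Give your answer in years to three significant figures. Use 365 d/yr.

1240 years

Hydraulic gradient i = (156.79 − 156.48) / 183 = 0.31 / 183 = 0.001694
K = 4.20e-5 m/s × 86400 s/d = 3.629 m/d
Darcy flux q = K·i = 3.629 × 0.001694 = 0.006147 m/d
Average linear velocity = 0.006147 / 0.10 = 0.06147 m/d
Retardation R = 1 + ρ_b·K_d/n = 1 + 1.80×0.84/0.10 = 16.12
Contaminant velocity v_c = v/R = 0.06147/16.12 = 0.003813 m/d
L = 1.72 km = 1720 m
t = L/v_c = 1720/0.003813 = 451000 d
   = 451000/365 = 1240 yr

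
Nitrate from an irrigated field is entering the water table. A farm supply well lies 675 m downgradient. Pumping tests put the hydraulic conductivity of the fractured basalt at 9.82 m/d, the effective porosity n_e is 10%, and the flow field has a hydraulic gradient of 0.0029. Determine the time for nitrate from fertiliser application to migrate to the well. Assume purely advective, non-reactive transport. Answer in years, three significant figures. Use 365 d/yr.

6.49 years

Darcy flux q = K·i = 9.82 × 0.0029 = 0.02848 m/d
v = Ki/n = 9.82·0.0029/0.10 = 0.2848 m/d
t = L / v = 675 / 0.2848 = 2370 d
   = 2370 / 365 = 6.49 yr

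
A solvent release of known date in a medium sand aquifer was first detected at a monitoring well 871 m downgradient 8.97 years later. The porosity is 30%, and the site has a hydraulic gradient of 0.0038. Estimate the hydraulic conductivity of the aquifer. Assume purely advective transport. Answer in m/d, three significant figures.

21.0 m/d

t = 8.97 years = 3274 d
v = L / t = 871 / 3274 = 0.2660 m/d
K = v · n / i = 0.2660 × 0.30 / 0.0038 = 21.0 m/d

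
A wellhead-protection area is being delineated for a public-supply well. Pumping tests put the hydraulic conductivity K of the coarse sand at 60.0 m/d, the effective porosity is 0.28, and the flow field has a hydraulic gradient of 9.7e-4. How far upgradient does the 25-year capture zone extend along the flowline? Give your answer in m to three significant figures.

Specific discharge q = 60.0 × 9.7e-4 = 0.05820 m/d
Average linear velocity = 0.05820 / 0.28 = 0.2079 m/d
T = 25 yr × 365 = 9125 d
L = v × T = 0.2079 × 9125 = 1897 m

1900 m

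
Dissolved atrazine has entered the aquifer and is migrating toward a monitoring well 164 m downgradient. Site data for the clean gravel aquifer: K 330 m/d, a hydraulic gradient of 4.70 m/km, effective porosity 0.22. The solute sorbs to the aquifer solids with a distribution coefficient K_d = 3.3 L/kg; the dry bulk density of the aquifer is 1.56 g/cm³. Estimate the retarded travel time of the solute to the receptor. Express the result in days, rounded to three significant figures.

568 days

q = Ki = 330 × 0.0047 = 1.551 m/d
v = Ki/n = 330·0.0047/0.22 = 7.050 m/d
Retardation R = 1 + ρ_b·K_d/n = 1 + 1.56×3.3/0.22 = 24.40
Contaminant velocity v_c = v/R = 7.050/24.40 = 0.2889 m/d
t = L/v_c = 164/0.2889 = 567.6 d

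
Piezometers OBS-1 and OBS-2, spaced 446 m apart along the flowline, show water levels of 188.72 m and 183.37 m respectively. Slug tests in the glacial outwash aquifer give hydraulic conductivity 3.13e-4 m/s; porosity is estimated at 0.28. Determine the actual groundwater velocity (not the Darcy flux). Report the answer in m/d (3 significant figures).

Hydraulic gradient i = (188.72 − 183.37) / 446 = 5.35 / 446 = 0.01200
K = 3.13e-4 m/s × 86400 s/d = 27.04 m/d
Darcy flux q = K·i = 27.04 × 0.01200 = 0.3244 m/d
v_s = q/n_e = 0.3244/0.28 = 1.159 m/d

1.16 m/d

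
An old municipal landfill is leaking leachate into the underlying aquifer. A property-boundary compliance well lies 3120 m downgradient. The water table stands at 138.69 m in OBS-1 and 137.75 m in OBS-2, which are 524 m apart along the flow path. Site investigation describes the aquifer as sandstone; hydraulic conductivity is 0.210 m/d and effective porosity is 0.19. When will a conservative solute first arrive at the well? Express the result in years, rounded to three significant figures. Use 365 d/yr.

4310 years

Hydraulic gradient i = (138.69 − 137.75) / 524 = 0.94 / 524 = 0.001794
q = Ki = 0.210 × 0.001794 = 3.767e-4 m/d
Seepage velocity v = q / n = 3.767e-4 / 0.19 = 0.001983 m/d
t = L / v = 3120 / 0.001983 = 1.574e6 d
   = 1.574e6 / 365 = 4310 yr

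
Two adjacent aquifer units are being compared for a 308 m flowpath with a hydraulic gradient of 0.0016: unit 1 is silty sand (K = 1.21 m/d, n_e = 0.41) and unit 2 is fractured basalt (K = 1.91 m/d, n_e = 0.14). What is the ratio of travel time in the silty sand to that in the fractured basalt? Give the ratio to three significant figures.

Unit 1 (silty sand): v = 1.21×0.0016/0.41 = 0.004722 m/d, t = 308/0.004722 = 65230 d
Unit 2 (fractured basalt): v = 1.91×0.0016/0.14 = 0.02183 m/d, t = 308/0.02183 = 14110 d
t(silty sand) / t(fractured basalt) = 65230/14110 = 4.62

4.62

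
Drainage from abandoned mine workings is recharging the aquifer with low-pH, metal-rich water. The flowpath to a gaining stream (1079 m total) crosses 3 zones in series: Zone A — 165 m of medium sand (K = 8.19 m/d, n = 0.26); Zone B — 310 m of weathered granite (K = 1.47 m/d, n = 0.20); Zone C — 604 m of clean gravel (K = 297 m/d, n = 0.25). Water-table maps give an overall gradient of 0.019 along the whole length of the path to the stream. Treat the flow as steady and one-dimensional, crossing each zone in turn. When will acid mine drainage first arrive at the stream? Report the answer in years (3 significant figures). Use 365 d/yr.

7.97 years

Continuity: the same q passes through each zone, so ΔH = q·Σ(L_j/K_j) — the zones act as resistances in series.
Σ(L/K) = 165/8.19 + 310/1.47 + 604/297 = 20.15 + 210.9 + 2.034 = 233.1 d
K_eq = L_total / Σ(L/K) = 1079 / 233.1 = 4.630 m/d
q = K_eq · i = 4.630 × 0.019 = 0.08796 m/d (same in every zone)
Zone A: v = q/n = 0.08796/0.26 = 0.3383 m/d → t_A = 165/0.3383 = 487.7 d
Zone B: v = q/n = 0.08796/0.20 = 0.4398 m/d → t_B = 310/0.4398 = 704.8 d
Zone C: v = q/n = 0.08796/0.25 = 0.3519 m/d → t_C = 604/0.3519 = 1717 d
Total t = 487.7 + 704.8 + 1717 = 2909 d
   = 2909 / 365 = 7.97 yr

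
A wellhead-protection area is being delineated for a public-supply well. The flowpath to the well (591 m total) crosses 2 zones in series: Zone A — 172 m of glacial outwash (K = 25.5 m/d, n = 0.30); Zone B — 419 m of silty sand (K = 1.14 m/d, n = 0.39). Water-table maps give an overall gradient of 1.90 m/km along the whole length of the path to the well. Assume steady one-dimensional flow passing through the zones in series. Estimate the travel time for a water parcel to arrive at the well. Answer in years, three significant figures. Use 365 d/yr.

196 years

For zones in series the flux q is common to all zones; the equivalent conductivity is the harmonic (thickness-weighted) mean, K_eq = L_total / Σ(L_j/K_j).
Σ(L/K) = 172/25.5 + 419/1.14 = 6.745 + 367.5 = 374.3 d
K_eq = L_total / Σ(L/K) = 591 / 374.3 = 1.579 m/d
q = K_eq · i = 1.579 × 0.0019 = 0.003000 m/d (same in every zone)
Zone A: v = q/n = 0.003000/0.30 = 0.01000 m/d → t_A = 172/0.01000 = 17200 d
Zone B: v = q/n = 0.003000/0.39 = 0.007693 m/d → t_B = 419/0.007693 = 54470 d
Total t = 17200 + 54470 = 71670 d
   = 71670 / 365 = 196 yr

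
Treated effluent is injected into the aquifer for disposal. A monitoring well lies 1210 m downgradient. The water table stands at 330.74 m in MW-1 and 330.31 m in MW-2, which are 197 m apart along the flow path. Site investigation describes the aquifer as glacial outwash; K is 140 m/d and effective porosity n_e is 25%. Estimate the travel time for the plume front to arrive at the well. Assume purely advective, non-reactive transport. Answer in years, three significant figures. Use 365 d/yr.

2.71 years

Hydraulic gradient i = (330.74 − 330.31) / 197 = 0.43 / 197 = 0.002183
Specific discharge q = 140 × 0.002183 = 0.3056 m/d
Seepage velocity v = q / n = 0.3056 / 0.25 = 1.222 m/d
t = L / v = 1210 / 1.222 = 989.9 d
   = 989.9 / 365 = 2.71 yr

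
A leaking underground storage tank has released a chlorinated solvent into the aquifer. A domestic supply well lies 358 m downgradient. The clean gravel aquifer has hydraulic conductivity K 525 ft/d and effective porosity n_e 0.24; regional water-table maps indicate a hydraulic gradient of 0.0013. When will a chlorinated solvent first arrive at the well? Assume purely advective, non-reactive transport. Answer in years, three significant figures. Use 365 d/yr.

1.13 years

K = 525 ft/d × 0.3048 = 160.0 m/d
q = Ki = 160.0 × 0.0013 = 0.2080 m/d
Average linear velocity = 0.2080 / 0.24 = 0.8668 m/d
t = L / v = 358 / 0.8668 = 413.0 d
   = 413.0 / 365 = 1.13 yr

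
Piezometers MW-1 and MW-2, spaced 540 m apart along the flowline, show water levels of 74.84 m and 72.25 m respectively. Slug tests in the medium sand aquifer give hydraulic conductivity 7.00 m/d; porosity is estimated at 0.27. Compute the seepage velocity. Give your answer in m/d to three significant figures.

Hydraulic gradient i = (74.84 − 72.25) / 540 = 2.59 / 540 = 0.004796
Specific discharge q = 7.00 × 0.004796 = 0.03357 m/d
Seepage velocity v = q / n = 0.03357 / 0.27 = 0.1243 m/d

0.124 m/d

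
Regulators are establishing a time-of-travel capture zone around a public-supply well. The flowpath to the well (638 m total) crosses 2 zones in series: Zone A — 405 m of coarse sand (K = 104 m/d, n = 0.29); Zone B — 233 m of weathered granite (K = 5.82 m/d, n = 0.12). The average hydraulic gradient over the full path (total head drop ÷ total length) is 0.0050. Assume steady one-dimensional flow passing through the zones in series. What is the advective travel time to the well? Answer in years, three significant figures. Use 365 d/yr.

5.49 years

Steady 1-D flow in series ⇒ the Darcy flux q is identical in every zone and the zone head losses add (resistances L/K in series).
Σ(L/K) = 405/104 + 233/5.82 = 3.894 + 40.03 = 43.93 d
K_eq = L_total / Σ(L/K) = 638 / 43.93 = 14.52 m/d
q = K_eq · i = 14.52 × 0.0050 = 0.07262 m/d (same in every zone)
Zone A: v = q/n = 0.07262/0.29 = 0.2504 m/d → t_A = 405/0.2504 = 1617 d
Zone B: v = q/n = 0.07262/0.12 = 0.6051 m/d → t_B = 233/0.6051 = 385.0 d
Total t = 1617 + 385.0 = 2002 d
   = 2002 / 365 = 5.49 yr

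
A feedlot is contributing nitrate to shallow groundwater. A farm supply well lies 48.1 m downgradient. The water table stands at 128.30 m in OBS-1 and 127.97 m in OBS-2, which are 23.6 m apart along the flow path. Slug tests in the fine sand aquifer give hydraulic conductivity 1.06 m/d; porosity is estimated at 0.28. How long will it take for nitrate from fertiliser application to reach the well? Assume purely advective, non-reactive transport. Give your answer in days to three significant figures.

909 days

Hydraulic gradient i = (128.30 − 127.97) / 23.6 = 0.33 / 23.6 = 0.01398
Darcy flux q = K·i = 1.06 × 0.01398 = 0.01482 m/d
v_s = q/n_e = 0.01482/0.28 = 0.05294 m/d
t = L / v = 48.1 / 0.05294 = 908.6 d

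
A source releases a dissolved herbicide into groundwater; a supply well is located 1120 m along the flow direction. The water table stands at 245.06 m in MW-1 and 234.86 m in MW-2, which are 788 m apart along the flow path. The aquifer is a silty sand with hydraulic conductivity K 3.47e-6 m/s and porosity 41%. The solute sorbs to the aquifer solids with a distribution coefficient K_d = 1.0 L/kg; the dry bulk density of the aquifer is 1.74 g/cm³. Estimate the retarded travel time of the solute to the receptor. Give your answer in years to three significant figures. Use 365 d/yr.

1700 years

Hydraulic gradient i = (245.06 − 234.86) / 788 = 10.20 / 788 = 0.01294
K = 3.47e-6 m/s × 86400 s/d = 0.2998 m/d
Specific discharge q = 0.2998 × 0.01294 = 0.003881 m/d
v = Ki/n = 0.2998·0.01294/0.41 = 0.009465 m/d
Retardation R = 1 + ρ_b·K_d/n = 1 + 1.74×1.0/0.41 = 5.244
Contaminant velocity v_c = v/R = 0.009465/5.244 = 0.001805 m/d
t = L/v_c = 1120/0.001805 = 620500 d
   = 620500/365 = 1700 yr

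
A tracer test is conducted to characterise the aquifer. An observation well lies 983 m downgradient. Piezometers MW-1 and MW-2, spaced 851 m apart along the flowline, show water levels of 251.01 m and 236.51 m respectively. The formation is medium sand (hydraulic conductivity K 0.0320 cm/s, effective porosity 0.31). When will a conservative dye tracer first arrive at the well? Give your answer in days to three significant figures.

Hydraulic gradient i = (251.01 − 236.51) / 851 = 14.50 / 851 = 0.01704
K = 0.0320 cm/s × 864 = 27.65 m/d
Specific discharge q = 27.65 × 0.01704 = 0.4711 m/d
Seepage velocity v = q / n = 0.4711 / 0.31 = 1.520 m/d
t = L / v = 983 / 1.520 = 646.9 d

647 days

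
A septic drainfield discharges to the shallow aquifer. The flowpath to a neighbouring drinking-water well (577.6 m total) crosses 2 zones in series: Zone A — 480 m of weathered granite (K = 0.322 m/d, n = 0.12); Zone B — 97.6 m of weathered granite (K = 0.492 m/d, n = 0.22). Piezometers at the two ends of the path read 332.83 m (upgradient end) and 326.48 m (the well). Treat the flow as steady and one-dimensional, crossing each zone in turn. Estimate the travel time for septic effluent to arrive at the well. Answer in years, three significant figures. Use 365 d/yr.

Total head drop ΔH = 332.83 − 326.48 = 6.35 m
Steady 1-D flow in series ⇒ the Darcy flux q is identical in every zone and the zone head losses add (resistances L/K in series).
Σ(L/K) = 480/0.322 + 97.6/0.492 = 1491 + 198.4 = 1689 d
q = ΔH / Σ(L/K) = 6.35 / 1689 = 0.003759 m/d (same in every zone)
Zone A: v = q/n = 0.003759/0.12 = 0.03133 m/d → t_A = 480/0.03133 = 15320 d
Zone B: v = q/n = 0.003759/0.22 = 0.01709 m/d → t_B = 97.6/0.01709 = 5711 d
Total t = 15320 + 5711 = 21030 d
   = 21030 / 365 = 57.6 yr

57.6 years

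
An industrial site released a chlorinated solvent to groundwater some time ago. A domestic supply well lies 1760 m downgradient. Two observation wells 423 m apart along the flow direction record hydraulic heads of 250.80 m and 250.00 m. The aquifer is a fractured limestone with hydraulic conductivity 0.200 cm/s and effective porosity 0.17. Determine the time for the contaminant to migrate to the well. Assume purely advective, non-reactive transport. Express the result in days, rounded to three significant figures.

Hydraulic gradient i = (250.80 − 250.00) / 423 = 0.80 / 423 = 0.001891
K = 0.200 cm/s × 864 = 172.8 m/d
q = Ki = 172.8 × 0.001891 = 0.3268 m/d
v_s = q/n_e = 0.3268/0.17 = 1.922 m/d
t = L / v = 1760 / 1.922 = 915.5 d

916 days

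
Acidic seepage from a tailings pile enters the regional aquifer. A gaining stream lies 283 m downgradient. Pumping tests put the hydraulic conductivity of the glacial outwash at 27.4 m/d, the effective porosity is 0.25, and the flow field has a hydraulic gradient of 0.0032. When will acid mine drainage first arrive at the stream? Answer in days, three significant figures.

807 days

Darcy flux q = K·i = 27.4 × 0.0032 = 0.08768 m/d
v = Ki/n = 27.4·0.0032/0.25 = 0.3507 m/d
t = L / v = 283 / 0.3507 = 806.9 d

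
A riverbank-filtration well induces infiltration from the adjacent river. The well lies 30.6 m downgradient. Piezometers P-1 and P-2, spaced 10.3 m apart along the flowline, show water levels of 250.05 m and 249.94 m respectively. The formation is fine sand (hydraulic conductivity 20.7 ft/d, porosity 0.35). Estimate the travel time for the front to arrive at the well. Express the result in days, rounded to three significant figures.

159 days

Hydraulic gradient i = (250.05 − 249.94) / 10.3 = 0.11 / 10.3 = 0.01068
K = 20.7 ft/d × 0.3048 = 6.309 m/d
Specific discharge q = 6.309 × 0.01068 = 0.06738 m/d
v_s = q/n_e = 0.06738/0.35 = 0.1925 m/d
t = L / v = 30.6 / 0.1925 = 158.9 d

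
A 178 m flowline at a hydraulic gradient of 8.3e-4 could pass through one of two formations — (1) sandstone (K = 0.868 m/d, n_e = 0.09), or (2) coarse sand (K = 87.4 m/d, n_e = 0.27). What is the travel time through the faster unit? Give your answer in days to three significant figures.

663 days

Unit 1 (sandstone): v = 0.868×8.3e-4/0.09 = 0.008005 m/d, t = 178/0.008005 = 22240 d
Unit 2 (coarse sand): v = 87.4×8.3e-4/0.27 = 0.2687 m/d, t = 178/0.2687 = 662.5 d
Faster unit: t = 663 d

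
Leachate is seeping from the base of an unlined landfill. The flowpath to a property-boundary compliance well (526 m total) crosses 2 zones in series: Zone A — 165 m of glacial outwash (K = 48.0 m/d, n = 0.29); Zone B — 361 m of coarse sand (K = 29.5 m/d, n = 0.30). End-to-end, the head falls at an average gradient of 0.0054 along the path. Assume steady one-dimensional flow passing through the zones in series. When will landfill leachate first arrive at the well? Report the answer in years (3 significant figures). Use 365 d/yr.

2.36 years

Continuity: the same q passes through each zone, so ΔH = q·Σ(L_j/K_j) — the zones act as resistances in series.
Σ(L/K) = 165/48.0 + 361/29.5 = 3.438 + 12.24 = 15.67 d
K_eq = L_total / Σ(L/K) = 526 / 15.67 = 33.56 m/d
q = K_eq · i = 33.56 × 0.0054 = 0.1812 m/d (same in every zone)
Zone A: v = q/n = 0.1812/0.29 = 0.6249 m/d → t_A = 165/0.6249 = 264.1 d
Zone B: v = q/n = 0.1812/0.30 = 0.6040 m/d → t_B = 361/0.6040 = 597.7 d
Total t = 264.1 + 597.7 = 861.7 d
   = 861.7 / 365 = 2.36 yr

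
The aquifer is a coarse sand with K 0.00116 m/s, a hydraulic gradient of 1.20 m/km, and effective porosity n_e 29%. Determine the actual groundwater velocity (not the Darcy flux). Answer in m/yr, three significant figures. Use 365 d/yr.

151 m/yr

K = 0.00116 m/s × 86400 s/d = 100.2 m/d
Darcy flux q = K·i = 100.2 × 0.0012 = 0.1203 m/d
v = Ki/n = 100.2·0.0012/0.29 = 0.4147 m/d
   = 0.4147 × 365 = 151 m/yr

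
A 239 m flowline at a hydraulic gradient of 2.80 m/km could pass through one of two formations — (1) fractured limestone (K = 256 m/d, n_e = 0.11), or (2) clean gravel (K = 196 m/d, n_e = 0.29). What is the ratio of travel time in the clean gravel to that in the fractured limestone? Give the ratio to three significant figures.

3.44

Unit 1 (fractured limestone): v = 256×0.0028/0.11 = 6.516 m/d, t = 239/6.516 = 36.68 d
Unit 2 (clean gravel): v = 196×0.0028/0.29 = 1.892 m/d, t = 239/1.892 = 126.3 d
t(clean gravel) / t(fractured limestone) = 126.3/36.68 = 3.44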